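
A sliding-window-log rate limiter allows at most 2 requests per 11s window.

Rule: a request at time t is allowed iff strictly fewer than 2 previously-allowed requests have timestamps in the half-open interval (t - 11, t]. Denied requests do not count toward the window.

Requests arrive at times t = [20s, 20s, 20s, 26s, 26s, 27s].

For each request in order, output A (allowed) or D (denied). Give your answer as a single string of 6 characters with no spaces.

Answer: AADDDD

Derivation:
Tracking allowed requests in the window:
  req#1 t=20s: ALLOW
  req#2 t=20s: ALLOW
  req#3 t=20s: DENY
  req#4 t=26s: DENY
  req#5 t=26s: DENY
  req#6 t=27s: DENY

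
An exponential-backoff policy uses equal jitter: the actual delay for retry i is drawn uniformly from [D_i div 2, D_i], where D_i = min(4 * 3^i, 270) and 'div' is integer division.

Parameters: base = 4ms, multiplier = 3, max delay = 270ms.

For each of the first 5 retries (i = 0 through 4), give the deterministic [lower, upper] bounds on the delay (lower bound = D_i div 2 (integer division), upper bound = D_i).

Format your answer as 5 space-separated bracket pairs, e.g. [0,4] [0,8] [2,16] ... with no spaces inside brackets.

Computing bounds per retry:
  i=0: D_i=min(4*3^0,270)=4, bounds=[2,4]
  i=1: D_i=min(4*3^1,270)=12, bounds=[6,12]
  i=2: D_i=min(4*3^2,270)=36, bounds=[18,36]
  i=3: D_i=min(4*3^3,270)=108, bounds=[54,108]
  i=4: D_i=min(4*3^4,270)=270, bounds=[135,270]

Answer: [2,4] [6,12] [18,36] [54,108] [135,270]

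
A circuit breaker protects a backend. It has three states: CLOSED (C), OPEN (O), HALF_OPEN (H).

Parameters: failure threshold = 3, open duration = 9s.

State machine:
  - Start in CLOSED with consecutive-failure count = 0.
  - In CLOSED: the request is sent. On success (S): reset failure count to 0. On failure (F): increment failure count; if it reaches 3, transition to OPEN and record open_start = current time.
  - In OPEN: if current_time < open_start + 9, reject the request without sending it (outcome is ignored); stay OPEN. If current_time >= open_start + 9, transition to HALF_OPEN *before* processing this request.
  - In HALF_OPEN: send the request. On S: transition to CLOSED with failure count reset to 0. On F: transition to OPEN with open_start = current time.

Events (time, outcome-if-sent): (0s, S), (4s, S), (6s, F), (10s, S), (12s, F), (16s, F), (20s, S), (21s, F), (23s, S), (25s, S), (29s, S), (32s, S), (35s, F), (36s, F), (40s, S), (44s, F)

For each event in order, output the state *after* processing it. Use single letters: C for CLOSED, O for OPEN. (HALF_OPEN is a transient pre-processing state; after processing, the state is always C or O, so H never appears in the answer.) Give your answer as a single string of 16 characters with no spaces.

State after each event:
  event#1 t=0s outcome=S: state=CLOSED
  event#2 t=4s outcome=S: state=CLOSED
  event#3 t=6s outcome=F: state=CLOSED
  event#4 t=10s outcome=S: state=CLOSED
  event#5 t=12s outcome=F: state=CLOSED
  event#6 t=16s outcome=F: state=CLOSED
  event#7 t=20s outcome=S: state=CLOSED
  event#8 t=21s outcome=F: state=CLOSED
  event#9 t=23s outcome=S: state=CLOSED
  event#10 t=25s outcome=S: state=CLOSED
  event#11 t=29s outcome=S: state=CLOSED
  event#12 t=32s outcome=S: state=CLOSED
  event#13 t=35s outcome=F: state=CLOSED
  event#14 t=36s outcome=F: state=CLOSED
  event#15 t=40s outcome=S: state=CLOSED
  event#16 t=44s outcome=F: state=CLOSED

Answer: CCCCCCCCCCCCCCCC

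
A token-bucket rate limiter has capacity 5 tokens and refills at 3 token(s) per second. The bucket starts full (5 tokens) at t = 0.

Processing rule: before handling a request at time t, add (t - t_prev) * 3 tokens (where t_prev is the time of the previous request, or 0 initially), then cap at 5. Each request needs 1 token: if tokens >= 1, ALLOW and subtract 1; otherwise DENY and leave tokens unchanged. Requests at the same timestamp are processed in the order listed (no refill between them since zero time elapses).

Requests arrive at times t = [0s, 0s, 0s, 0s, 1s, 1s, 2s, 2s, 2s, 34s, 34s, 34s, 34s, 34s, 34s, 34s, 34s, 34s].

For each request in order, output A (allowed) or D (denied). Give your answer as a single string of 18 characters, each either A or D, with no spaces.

Simulating step by step:
  req#1 t=0s: ALLOW
  req#2 t=0s: ALLOW
  req#3 t=0s: ALLOW
  req#4 t=0s: ALLOW
  req#5 t=1s: ALLOW
  req#6 t=1s: ALLOW
  req#7 t=2s: ALLOW
  req#8 t=2s: ALLOW
  req#9 t=2s: ALLOW
  req#10 t=34s: ALLOW
  req#11 t=34s: ALLOW
  req#12 t=34s: ALLOW
  req#13 t=34s: ALLOW
  req#14 t=34s: ALLOW
  req#15 t=34s: DENY
  req#16 t=34s: DENY
  req#17 t=34s: DENY
  req#18 t=34s: DENY

Answer: AAAAAAAAAAAAAADDDD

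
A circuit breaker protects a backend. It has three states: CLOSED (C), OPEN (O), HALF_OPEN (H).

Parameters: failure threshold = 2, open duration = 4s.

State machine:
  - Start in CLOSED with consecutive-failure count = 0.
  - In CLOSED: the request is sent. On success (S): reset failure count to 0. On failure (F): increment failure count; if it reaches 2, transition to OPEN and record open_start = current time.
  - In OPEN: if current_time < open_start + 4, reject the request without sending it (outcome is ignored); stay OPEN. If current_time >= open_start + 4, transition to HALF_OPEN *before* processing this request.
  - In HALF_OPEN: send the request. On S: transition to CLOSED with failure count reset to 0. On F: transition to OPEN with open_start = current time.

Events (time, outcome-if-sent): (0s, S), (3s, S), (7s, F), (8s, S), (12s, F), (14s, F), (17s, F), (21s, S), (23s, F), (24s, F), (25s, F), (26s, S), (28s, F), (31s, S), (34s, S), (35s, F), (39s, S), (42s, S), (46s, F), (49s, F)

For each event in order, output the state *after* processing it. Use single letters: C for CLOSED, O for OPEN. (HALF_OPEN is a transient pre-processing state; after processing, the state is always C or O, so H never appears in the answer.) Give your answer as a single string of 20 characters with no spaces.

State after each event:
  event#1 t=0s outcome=S: state=CLOSED
  event#2 t=3s outcome=S: state=CLOSED
  event#3 t=7s outcome=F: state=CLOSED
  event#4 t=8s outcome=S: state=CLOSED
  event#5 t=12s outcome=F: state=CLOSED
  event#6 t=14s outcome=F: state=OPEN
  event#7 t=17s outcome=F: state=OPEN
  event#8 t=21s outcome=S: state=CLOSED
  event#9 t=23s outcome=F: state=CLOSED
  event#10 t=24s outcome=F: state=OPEN
  event#11 t=25s outcome=F: state=OPEN
  event#12 t=26s outcome=S: state=OPEN
  event#13 t=28s outcome=F: state=OPEN
  event#14 t=31s outcome=S: state=OPEN
  event#15 t=34s outcome=S: state=CLOSED
  event#16 t=35s outcome=F: state=CLOSED
  event#17 t=39s outcome=S: state=CLOSED
  event#18 t=42s outcome=S: state=CLOSED
  event#19 t=46s outcome=F: state=CLOSED
  event#20 t=49s outcome=F: state=OPEN

Answer: CCCCCOOCCOOOOOCCCCCO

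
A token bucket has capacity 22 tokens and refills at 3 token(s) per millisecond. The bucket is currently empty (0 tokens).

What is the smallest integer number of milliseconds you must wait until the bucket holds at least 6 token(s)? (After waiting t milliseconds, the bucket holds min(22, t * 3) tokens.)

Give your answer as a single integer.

Need t * 3 >= 6, so t >= 6/3.
Smallest integer t = ceil(6/3) = 2.

Answer: 2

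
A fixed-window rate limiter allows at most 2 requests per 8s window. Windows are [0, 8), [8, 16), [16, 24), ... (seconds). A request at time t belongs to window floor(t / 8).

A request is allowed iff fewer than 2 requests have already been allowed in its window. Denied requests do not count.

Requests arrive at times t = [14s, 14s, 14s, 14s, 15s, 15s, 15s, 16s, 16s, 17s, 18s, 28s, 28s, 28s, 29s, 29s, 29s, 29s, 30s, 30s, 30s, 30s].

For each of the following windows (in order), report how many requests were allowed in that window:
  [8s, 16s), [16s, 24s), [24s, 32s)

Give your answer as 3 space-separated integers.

Answer: 2 2 2

Derivation:
Processing requests:
  req#1 t=14s (window 1): ALLOW
  req#2 t=14s (window 1): ALLOW
  req#3 t=14s (window 1): DENY
  req#4 t=14s (window 1): DENY
  req#5 t=15s (window 1): DENY
  req#6 t=15s (window 1): DENY
  req#7 t=15s (window 1): DENY
  req#8 t=16s (window 2): ALLOW
  req#9 t=16s (window 2): ALLOW
  req#10 t=17s (window 2): DENY
  req#11 t=18s (window 2): DENY
  req#12 t=28s (window 3): ALLOW
  req#13 t=28s (window 3): ALLOW
  req#14 t=28s (window 3): DENY
  req#15 t=29s (window 3): DENY
  req#16 t=29s (window 3): DENY
  req#17 t=29s (window 3): DENY
  req#18 t=29s (window 3): DENY
  req#19 t=30s (window 3): DENY
  req#20 t=30s (window 3): DENY
  req#21 t=30s (window 3): DENY
  req#22 t=30s (window 3): DENY

Allowed counts by window: 2 2 2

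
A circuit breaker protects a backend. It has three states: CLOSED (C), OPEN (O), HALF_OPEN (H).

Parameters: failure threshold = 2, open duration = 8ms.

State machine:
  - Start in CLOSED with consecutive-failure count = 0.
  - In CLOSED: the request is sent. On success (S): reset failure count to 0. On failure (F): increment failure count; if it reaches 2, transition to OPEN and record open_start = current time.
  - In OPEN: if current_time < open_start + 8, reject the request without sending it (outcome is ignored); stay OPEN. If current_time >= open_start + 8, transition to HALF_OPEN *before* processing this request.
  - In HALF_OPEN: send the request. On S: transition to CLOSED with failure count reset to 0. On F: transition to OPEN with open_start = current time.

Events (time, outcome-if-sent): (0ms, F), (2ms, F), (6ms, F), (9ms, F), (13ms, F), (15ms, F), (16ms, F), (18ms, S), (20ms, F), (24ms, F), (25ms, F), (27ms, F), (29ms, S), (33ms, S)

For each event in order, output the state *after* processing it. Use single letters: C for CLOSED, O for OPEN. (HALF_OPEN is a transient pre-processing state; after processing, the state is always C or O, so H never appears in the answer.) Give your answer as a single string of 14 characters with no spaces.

Answer: COOOOOOOOOOOOC

Derivation:
State after each event:
  event#1 t=0ms outcome=F: state=CLOSED
  event#2 t=2ms outcome=F: state=OPEN
  event#3 t=6ms outcome=F: state=OPEN
  event#4 t=9ms outcome=F: state=OPEN
  event#5 t=13ms outcome=F: state=OPEN
  event#6 t=15ms outcome=F: state=OPEN
  event#7 t=16ms outcome=F: state=OPEN
  event#8 t=18ms outcome=S: state=OPEN
  event#9 t=20ms outcome=F: state=OPEN
  event#10 t=24ms outcome=F: state=OPEN
  event#11 t=25ms outcome=F: state=OPEN
  event#12 t=27ms outcome=F: state=OPEN
  event#13 t=29ms outcome=S: state=OPEN
  event#14 t=33ms outcome=S: state=CLOSED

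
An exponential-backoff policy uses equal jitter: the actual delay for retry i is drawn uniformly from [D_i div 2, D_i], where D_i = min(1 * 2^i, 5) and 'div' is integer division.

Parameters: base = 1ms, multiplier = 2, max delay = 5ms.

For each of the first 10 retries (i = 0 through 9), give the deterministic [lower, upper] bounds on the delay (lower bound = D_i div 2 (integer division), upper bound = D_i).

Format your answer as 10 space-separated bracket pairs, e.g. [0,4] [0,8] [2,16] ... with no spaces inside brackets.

Computing bounds per retry:
  i=0: D_i=min(1*2^0,5)=1, bounds=[0,1]
  i=1: D_i=min(1*2^1,5)=2, bounds=[1,2]
  i=2: D_i=min(1*2^2,5)=4, bounds=[2,4]
  i=3: D_i=min(1*2^3,5)=5, bounds=[2,5]
  i=4: D_i=min(1*2^4,5)=5, bounds=[2,5]
  i=5: D_i=min(1*2^5,5)=5, bounds=[2,5]
  i=6: D_i=min(1*2^6,5)=5, bounds=[2,5]
  i=7: D_i=min(1*2^7,5)=5, bounds=[2,5]
  i=8: D_i=min(1*2^8,5)=5, bounds=[2,5]
  i=9: D_i=min(1*2^9,5)=5, bounds=[2,5]

Answer: [0,1] [1,2] [2,4] [2,5] [2,5] [2,5] [2,5] [2,5] [2,5] [2,5]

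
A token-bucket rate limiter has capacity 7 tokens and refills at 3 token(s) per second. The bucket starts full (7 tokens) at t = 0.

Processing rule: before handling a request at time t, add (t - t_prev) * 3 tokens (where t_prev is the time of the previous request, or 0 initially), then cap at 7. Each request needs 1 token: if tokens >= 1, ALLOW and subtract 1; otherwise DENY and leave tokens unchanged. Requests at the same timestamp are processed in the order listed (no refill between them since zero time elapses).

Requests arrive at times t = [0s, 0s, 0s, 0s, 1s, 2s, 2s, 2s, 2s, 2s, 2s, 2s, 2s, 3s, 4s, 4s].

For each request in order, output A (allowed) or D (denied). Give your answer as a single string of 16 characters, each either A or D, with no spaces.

Simulating step by step:
  req#1 t=0s: ALLOW
  req#2 t=0s: ALLOW
  req#3 t=0s: ALLOW
  req#4 t=0s: ALLOW
  req#5 t=1s: ALLOW
  req#6 t=2s: ALLOW
  req#7 t=2s: ALLOW
  req#8 t=2s: ALLOW
  req#9 t=2s: ALLOW
  req#10 t=2s: ALLOW
  req#11 t=2s: ALLOW
  req#12 t=2s: ALLOW
  req#13 t=2s: DENY
  req#14 t=3s: ALLOW
  req#15 t=4s: ALLOW
  req#16 t=4s: ALLOW

Answer: AAAAAAAAAAAADAAA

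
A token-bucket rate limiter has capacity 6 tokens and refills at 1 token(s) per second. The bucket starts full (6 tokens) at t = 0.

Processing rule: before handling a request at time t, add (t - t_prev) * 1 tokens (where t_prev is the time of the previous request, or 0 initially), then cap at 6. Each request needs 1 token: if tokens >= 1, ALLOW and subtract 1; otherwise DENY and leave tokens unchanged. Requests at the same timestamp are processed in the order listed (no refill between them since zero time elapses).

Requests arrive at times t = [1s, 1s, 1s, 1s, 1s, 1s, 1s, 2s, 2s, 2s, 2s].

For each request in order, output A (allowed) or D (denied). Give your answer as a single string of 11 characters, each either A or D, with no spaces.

Answer: AAAAAADADDD

Derivation:
Simulating step by step:
  req#1 t=1s: ALLOW
  req#2 t=1s: ALLOW
  req#3 t=1s: ALLOW
  req#4 t=1s: ALLOW
  req#5 t=1s: ALLOW
  req#6 t=1s: ALLOW
  req#7 t=1s: DENY
  req#8 t=2s: ALLOW
  req#9 t=2s: DENY
  req#10 t=2s: DENY
  req#11 t=2s: DENY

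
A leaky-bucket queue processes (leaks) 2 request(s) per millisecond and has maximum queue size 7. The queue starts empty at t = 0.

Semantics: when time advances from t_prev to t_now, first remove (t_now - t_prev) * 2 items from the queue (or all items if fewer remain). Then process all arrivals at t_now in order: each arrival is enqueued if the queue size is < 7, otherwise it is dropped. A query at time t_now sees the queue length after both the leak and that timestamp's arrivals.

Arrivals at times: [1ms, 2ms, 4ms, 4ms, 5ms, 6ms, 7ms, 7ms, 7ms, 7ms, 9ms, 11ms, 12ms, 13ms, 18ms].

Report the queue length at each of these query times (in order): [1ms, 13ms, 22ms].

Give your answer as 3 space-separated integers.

Queue lengths at query times:
  query t=1ms: backlog = 1
  query t=13ms: backlog = 1
  query t=22ms: backlog = 0

Answer: 1 1 0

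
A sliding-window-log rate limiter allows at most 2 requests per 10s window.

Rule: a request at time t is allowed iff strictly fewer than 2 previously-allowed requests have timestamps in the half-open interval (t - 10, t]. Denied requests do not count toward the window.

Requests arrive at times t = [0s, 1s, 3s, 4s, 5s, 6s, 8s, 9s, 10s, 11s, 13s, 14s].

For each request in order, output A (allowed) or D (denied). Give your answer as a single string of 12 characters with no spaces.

Tracking allowed requests in the window:
  req#1 t=0s: ALLOW
  req#2 t=1s: ALLOW
  req#3 t=3s: DENY
  req#4 t=4s: DENY
  req#5 t=5s: DENY
  req#6 t=6s: DENY
  req#7 t=8s: DENY
  req#8 t=9s: DENY
  req#9 t=10s: ALLOW
  req#10 t=11s: ALLOW
  req#11 t=13s: DENY
  req#12 t=14s: DENY

Answer: AADDDDDDAADD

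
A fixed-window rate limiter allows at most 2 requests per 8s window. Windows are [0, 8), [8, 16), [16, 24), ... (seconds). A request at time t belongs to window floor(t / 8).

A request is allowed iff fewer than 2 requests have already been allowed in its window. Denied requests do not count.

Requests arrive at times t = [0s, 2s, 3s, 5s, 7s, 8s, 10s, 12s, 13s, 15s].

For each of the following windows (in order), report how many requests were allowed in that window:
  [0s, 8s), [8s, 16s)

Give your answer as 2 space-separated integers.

Processing requests:
  req#1 t=0s (window 0): ALLOW
  req#2 t=2s (window 0): ALLOW
  req#3 t=3s (window 0): DENY
  req#4 t=5s (window 0): DENY
  req#5 t=7s (window 0): DENY
  req#6 t=8s (window 1): ALLOW
  req#7 t=10s (window 1): ALLOW
  req#8 t=12s (window 1): DENY
  req#9 t=13s (window 1): DENY
  req#10 t=15s (window 1): DENY

Allowed counts by window: 2 2

Answer: 2 2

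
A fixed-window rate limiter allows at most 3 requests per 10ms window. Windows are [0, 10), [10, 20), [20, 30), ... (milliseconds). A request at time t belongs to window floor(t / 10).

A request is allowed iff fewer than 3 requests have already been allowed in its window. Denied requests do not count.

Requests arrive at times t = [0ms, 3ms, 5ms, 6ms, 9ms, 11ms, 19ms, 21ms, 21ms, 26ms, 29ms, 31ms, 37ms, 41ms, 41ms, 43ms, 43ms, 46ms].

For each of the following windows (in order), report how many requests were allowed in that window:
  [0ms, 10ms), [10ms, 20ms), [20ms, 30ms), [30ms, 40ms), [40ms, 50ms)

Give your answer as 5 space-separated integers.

Answer: 3 2 3 2 3

Derivation:
Processing requests:
  req#1 t=0ms (window 0): ALLOW
  req#2 t=3ms (window 0): ALLOW
  req#3 t=5ms (window 0): ALLOW
  req#4 t=6ms (window 0): DENY
  req#5 t=9ms (window 0): DENY
  req#6 t=11ms (window 1): ALLOW
  req#7 t=19ms (window 1): ALLOW
  req#8 t=21ms (window 2): ALLOW
  req#9 t=21ms (window 2): ALLOW
  req#10 t=26ms (window 2): ALLOW
  req#11 t=29ms (window 2): DENY
  req#12 t=31ms (window 3): ALLOW
  req#13 t=37ms (window 3): ALLOW
  req#14 t=41ms (window 4): ALLOW
  req#15 t=41ms (window 4): ALLOW
  req#16 t=43ms (window 4): ALLOW
  req#17 t=43ms (window 4): DENY
  req#18 t=46ms (window 4): DENY

Allowed counts by window: 3 2 3 2 3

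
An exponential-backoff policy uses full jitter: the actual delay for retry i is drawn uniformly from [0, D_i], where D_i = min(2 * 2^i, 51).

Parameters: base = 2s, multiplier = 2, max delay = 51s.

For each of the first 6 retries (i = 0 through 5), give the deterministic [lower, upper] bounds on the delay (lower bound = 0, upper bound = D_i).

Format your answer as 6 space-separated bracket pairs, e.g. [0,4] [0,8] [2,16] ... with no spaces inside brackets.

Answer: [0,2] [0,4] [0,8] [0,16] [0,32] [0,51]

Derivation:
Computing bounds per retry:
  i=0: D_i=min(2*2^0,51)=2, bounds=[0,2]
  i=1: D_i=min(2*2^1,51)=4, bounds=[0,4]
  i=2: D_i=min(2*2^2,51)=8, bounds=[0,8]
  i=3: D_i=min(2*2^3,51)=16, bounds=[0,16]
  i=4: D_i=min(2*2^4,51)=32, bounds=[0,32]
  i=5: D_i=min(2*2^5,51)=51, bounds=[0,51]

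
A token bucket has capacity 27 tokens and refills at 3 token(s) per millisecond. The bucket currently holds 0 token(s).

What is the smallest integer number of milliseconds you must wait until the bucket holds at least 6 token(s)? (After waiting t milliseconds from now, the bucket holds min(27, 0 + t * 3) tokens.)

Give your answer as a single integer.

Answer: 2

Derivation:
Need 0 + t * 3 >= 6, so t >= 6/3.
Smallest integer t = ceil(6/3) = 2.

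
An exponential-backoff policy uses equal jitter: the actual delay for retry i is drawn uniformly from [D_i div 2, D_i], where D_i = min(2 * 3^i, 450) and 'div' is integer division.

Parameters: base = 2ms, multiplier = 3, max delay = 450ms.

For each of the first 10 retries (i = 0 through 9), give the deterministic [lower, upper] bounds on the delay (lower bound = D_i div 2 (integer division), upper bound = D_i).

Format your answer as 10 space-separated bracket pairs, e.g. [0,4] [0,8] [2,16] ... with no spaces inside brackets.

Computing bounds per retry:
  i=0: D_i=min(2*3^0,450)=2, bounds=[1,2]
  i=1: D_i=min(2*3^1,450)=6, bounds=[3,6]
  i=2: D_i=min(2*3^2,450)=18, bounds=[9,18]
  i=3: D_i=min(2*3^3,450)=54, bounds=[27,54]
  i=4: D_i=min(2*3^4,450)=162, bounds=[81,162]
  i=5: D_i=min(2*3^5,450)=450, bounds=[225,450]
  i=6: D_i=min(2*3^6,450)=450, bounds=[225,450]
  i=7: D_i=min(2*3^7,450)=450, bounds=[225,450]
  i=8: D_i=min(2*3^8,450)=450, bounds=[225,450]
  i=9: D_i=min(2*3^9,450)=450, bounds=[225,450]

Answer: [1,2] [3,6] [9,18] [27,54] [81,162] [225,450] [225,450] [225,450] [225,450] [225,450]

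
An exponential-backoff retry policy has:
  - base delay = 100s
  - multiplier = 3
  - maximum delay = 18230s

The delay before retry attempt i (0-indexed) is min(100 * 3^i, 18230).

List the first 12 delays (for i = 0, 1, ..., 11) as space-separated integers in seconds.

Answer: 100 300 900 2700 8100 18230 18230 18230 18230 18230 18230 18230

Derivation:
Computing each delay:
  i=0: min(100*3^0, 18230) = 100
  i=1: min(100*3^1, 18230) = 300
  i=2: min(100*3^2, 18230) = 900
  i=3: min(100*3^3, 18230) = 2700
  i=4: min(100*3^4, 18230) = 8100
  i=5: min(100*3^5, 18230) = 18230
  i=6: min(100*3^6, 18230) = 18230
  i=7: min(100*3^7, 18230) = 18230
  i=8: min(100*3^8, 18230) = 18230
  i=9: min(100*3^9, 18230) = 18230
  i=10: min(100*3^10, 18230) = 18230
  i=11: min(100*3^11, 18230) = 18230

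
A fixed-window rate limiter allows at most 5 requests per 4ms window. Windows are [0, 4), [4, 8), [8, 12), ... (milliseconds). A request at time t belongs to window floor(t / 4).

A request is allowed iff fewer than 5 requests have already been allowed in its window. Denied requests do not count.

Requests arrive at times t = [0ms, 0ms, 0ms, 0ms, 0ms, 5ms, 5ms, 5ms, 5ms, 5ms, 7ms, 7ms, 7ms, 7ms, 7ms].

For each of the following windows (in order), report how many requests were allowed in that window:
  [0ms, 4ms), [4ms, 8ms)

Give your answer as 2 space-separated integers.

Processing requests:
  req#1 t=0ms (window 0): ALLOW
  req#2 t=0ms (window 0): ALLOW
  req#3 t=0ms (window 0): ALLOW
  req#4 t=0ms (window 0): ALLOW
  req#5 t=0ms (window 0): ALLOW
  req#6 t=5ms (window 1): ALLOW
  req#7 t=5ms (window 1): ALLOW
  req#8 t=5ms (window 1): ALLOW
  req#9 t=5ms (window 1): ALLOW
  req#10 t=5ms (window 1): ALLOW
  req#11 t=7ms (window 1): DENY
  req#12 t=7ms (window 1): DENY
  req#13 t=7ms (window 1): DENY
  req#14 t=7ms (window 1): DENY
  req#15 t=7ms (window 1): DENY

Allowed counts by window: 5 5

Answer: 5 5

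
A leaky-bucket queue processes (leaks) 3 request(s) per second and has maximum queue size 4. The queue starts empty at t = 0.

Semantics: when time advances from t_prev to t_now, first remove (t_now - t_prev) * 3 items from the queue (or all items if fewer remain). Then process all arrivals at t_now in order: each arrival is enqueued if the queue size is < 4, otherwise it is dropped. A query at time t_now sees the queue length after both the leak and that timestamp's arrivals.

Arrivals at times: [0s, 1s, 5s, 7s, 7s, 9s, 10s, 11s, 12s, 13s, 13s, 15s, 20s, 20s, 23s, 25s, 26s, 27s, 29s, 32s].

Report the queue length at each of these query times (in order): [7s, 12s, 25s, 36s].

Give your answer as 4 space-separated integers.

Answer: 2 1 1 0

Derivation:
Queue lengths at query times:
  query t=7s: backlog = 2
  query t=12s: backlog = 1
  query t=25s: backlog = 1
  query t=36s: backlog = 0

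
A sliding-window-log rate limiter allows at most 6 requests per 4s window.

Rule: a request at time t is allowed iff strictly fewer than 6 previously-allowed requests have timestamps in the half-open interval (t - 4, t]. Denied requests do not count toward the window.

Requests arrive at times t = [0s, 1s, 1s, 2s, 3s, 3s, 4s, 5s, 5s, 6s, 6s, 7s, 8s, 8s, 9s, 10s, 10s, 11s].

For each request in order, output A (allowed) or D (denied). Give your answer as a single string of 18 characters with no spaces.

Answer: AAAAAAAAAADAAAAAAA

Derivation:
Tracking allowed requests in the window:
  req#1 t=0s: ALLOW
  req#2 t=1s: ALLOW
  req#3 t=1s: ALLOW
  req#4 t=2s: ALLOW
  req#5 t=3s: ALLOW
  req#6 t=3s: ALLOW
  req#7 t=4s: ALLOW
  req#8 t=5s: ALLOW
  req#9 t=5s: ALLOW
  req#10 t=6s: ALLOW
  req#11 t=6s: DENY
  req#12 t=7s: ALLOW
  req#13 t=8s: ALLOW
  req#14 t=8s: ALLOW
  req#15 t=9s: ALLOW
  req#16 t=10s: ALLOW
  req#17 t=10s: ALLOW
  req#18 t=11s: ALLOW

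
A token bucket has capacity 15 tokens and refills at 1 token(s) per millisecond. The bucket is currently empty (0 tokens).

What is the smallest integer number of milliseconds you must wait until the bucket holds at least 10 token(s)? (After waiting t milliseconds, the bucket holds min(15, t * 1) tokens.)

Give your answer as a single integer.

Need t * 1 >= 10, so t >= 10/1.
Smallest integer t = ceil(10/1) = 10.

Answer: 10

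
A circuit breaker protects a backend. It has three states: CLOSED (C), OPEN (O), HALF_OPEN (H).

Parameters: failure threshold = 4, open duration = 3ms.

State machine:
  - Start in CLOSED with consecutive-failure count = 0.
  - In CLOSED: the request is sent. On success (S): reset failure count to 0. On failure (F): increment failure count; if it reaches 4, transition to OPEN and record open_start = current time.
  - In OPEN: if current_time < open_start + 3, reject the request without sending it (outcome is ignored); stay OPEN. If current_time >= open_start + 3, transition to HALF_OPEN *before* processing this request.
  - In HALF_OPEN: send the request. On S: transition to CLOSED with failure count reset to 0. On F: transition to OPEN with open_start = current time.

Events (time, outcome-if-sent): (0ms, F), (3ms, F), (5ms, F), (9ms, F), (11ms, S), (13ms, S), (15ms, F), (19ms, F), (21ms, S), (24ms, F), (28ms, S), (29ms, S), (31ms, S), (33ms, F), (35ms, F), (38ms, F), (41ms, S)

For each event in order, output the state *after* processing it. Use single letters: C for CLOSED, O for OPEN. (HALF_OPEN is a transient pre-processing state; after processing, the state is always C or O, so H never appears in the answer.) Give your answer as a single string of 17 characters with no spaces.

Answer: CCCOOCCCCCCCCCCCC

Derivation:
State after each event:
  event#1 t=0ms outcome=F: state=CLOSED
  event#2 t=3ms outcome=F: state=CLOSED
  event#3 t=5ms outcome=F: state=CLOSED
  event#4 t=9ms outcome=F: state=OPEN
  event#5 t=11ms outcome=S: state=OPEN
  event#6 t=13ms outcome=S: state=CLOSED
  event#7 t=15ms outcome=F: state=CLOSED
  event#8 t=19ms outcome=F: state=CLOSED
  event#9 t=21ms outcome=S: state=CLOSED
  event#10 t=24ms outcome=F: state=CLOSED
  event#11 t=28ms outcome=S: state=CLOSED
  event#12 t=29ms outcome=S: state=CLOSED
  event#13 t=31ms outcome=S: state=CLOSED
  event#14 t=33ms outcome=F: state=CLOSED
  event#15 t=35ms outcome=F: state=CLOSED
  event#16 t=38ms outcome=F: state=CLOSED
  event#17 t=41ms outcome=S: state=CLOSED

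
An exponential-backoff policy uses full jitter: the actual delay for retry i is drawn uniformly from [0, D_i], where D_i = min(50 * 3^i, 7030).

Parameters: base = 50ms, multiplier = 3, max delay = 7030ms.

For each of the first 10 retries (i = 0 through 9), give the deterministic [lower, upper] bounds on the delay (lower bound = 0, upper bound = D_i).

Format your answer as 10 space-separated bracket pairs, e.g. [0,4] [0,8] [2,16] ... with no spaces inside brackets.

Computing bounds per retry:
  i=0: D_i=min(50*3^0,7030)=50, bounds=[0,50]
  i=1: D_i=min(50*3^1,7030)=150, bounds=[0,150]
  i=2: D_i=min(50*3^2,7030)=450, bounds=[0,450]
  i=3: D_i=min(50*3^3,7030)=1350, bounds=[0,1350]
  i=4: D_i=min(50*3^4,7030)=4050, bounds=[0,4050]
  i=5: D_i=min(50*3^5,7030)=7030, bounds=[0,7030]
  i=6: D_i=min(50*3^6,7030)=7030, bounds=[0,7030]
  i=7: D_i=min(50*3^7,7030)=7030, bounds=[0,7030]
  i=8: D_i=min(50*3^8,7030)=7030, bounds=[0,7030]
  i=9: D_i=min(50*3^9,7030)=7030, bounds=[0,7030]

Answer: [0,50] [0,150] [0,450] [0,1350] [0,4050] [0,7030] [0,7030] [0,7030] [0,7030] [0,7030]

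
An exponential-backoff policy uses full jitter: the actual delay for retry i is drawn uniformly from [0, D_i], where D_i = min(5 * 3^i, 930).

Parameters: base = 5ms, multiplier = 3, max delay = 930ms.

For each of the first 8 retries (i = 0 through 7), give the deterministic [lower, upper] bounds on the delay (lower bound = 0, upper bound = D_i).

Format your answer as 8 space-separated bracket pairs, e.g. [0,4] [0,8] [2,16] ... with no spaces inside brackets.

Computing bounds per retry:
  i=0: D_i=min(5*3^0,930)=5, bounds=[0,5]
  i=1: D_i=min(5*3^1,930)=15, bounds=[0,15]
  i=2: D_i=min(5*3^2,930)=45, bounds=[0,45]
  i=3: D_i=min(5*3^3,930)=135, bounds=[0,135]
  i=4: D_i=min(5*3^4,930)=405, bounds=[0,405]
  i=5: D_i=min(5*3^5,930)=930, bounds=[0,930]
  i=6: D_i=min(5*3^6,930)=930, bounds=[0,930]
  i=7: D_i=min(5*3^7,930)=930, bounds=[0,930]

Answer: [0,5] [0,15] [0,45] [0,135] [0,405] [0,930] [0,930] [0,930]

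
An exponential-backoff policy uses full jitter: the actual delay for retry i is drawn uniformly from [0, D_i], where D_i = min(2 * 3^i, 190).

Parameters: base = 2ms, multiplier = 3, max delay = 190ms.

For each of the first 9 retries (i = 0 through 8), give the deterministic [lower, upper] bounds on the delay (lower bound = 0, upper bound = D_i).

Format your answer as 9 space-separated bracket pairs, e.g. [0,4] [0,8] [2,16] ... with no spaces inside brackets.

Computing bounds per retry:
  i=0: D_i=min(2*3^0,190)=2, bounds=[0,2]
  i=1: D_i=min(2*3^1,190)=6, bounds=[0,6]
  i=2: D_i=min(2*3^2,190)=18, bounds=[0,18]
  i=3: D_i=min(2*3^3,190)=54, bounds=[0,54]
  i=4: D_i=min(2*3^4,190)=162, bounds=[0,162]
  i=5: D_i=min(2*3^5,190)=190, bounds=[0,190]
  i=6: D_i=min(2*3^6,190)=190, bounds=[0,190]
  i=7: D_i=min(2*3^7,190)=190, bounds=[0,190]
  i=8: D_i=min(2*3^8,190)=190, bounds=[0,190]

Answer: [0,2] [0,6] [0,18] [0,54] [0,162] [0,190] [0,190] [0,190] [0,190]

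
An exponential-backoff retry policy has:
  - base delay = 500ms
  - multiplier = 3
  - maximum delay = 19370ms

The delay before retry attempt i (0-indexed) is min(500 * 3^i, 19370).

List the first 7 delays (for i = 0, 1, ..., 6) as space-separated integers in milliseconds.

Computing each delay:
  i=0: min(500*3^0, 19370) = 500
  i=1: min(500*3^1, 19370) = 1500
  i=2: min(500*3^2, 19370) = 4500
  i=3: min(500*3^3, 19370) = 13500
  i=4: min(500*3^4, 19370) = 19370
  i=5: min(500*3^5, 19370) = 19370
  i=6: min(500*3^6, 19370) = 19370

Answer: 500 1500 4500 13500 19370 19370 19370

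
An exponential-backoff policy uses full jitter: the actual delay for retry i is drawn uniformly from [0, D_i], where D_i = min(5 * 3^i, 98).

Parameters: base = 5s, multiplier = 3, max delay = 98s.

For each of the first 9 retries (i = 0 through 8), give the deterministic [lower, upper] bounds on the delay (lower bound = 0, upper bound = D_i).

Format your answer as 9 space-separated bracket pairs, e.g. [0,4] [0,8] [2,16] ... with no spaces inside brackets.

Computing bounds per retry:
  i=0: D_i=min(5*3^0,98)=5, bounds=[0,5]
  i=1: D_i=min(5*3^1,98)=15, bounds=[0,15]
  i=2: D_i=min(5*3^2,98)=45, bounds=[0,45]
  i=3: D_i=min(5*3^3,98)=98, bounds=[0,98]
  i=4: D_i=min(5*3^4,98)=98, bounds=[0,98]
  i=5: D_i=min(5*3^5,98)=98, bounds=[0,98]
  i=6: D_i=min(5*3^6,98)=98, bounds=[0,98]
  i=7: D_i=min(5*3^7,98)=98, bounds=[0,98]
  i=8: D_i=min(5*3^8,98)=98, bounds=[0,98]

Answer: [0,5] [0,15] [0,45] [0,98] [0,98] [0,98] [0,98] [0,98] [0,98]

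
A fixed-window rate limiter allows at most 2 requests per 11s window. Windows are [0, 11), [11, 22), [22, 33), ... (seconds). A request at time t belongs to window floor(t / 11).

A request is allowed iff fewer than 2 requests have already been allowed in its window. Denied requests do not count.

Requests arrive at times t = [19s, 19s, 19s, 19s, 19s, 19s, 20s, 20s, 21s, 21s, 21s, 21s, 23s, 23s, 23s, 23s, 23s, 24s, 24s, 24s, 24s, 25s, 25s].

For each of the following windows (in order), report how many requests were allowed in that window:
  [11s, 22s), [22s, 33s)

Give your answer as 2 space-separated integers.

Processing requests:
  req#1 t=19s (window 1): ALLOW
  req#2 t=19s (window 1): ALLOW
  req#3 t=19s (window 1): DENY
  req#4 t=19s (window 1): DENY
  req#5 t=19s (window 1): DENY
  req#6 t=19s (window 1): DENY
  req#7 t=20s (window 1): DENY
  req#8 t=20s (window 1): DENY
  req#9 t=21s (window 1): DENY
  req#10 t=21s (window 1): DENY
  req#11 t=21s (window 1): DENY
  req#12 t=21s (window 1): DENY
  req#13 t=23s (window 2): ALLOW
  req#14 t=23s (window 2): ALLOW
  req#15 t=23s (window 2): DENY
  req#16 t=23s (window 2): DENY
  req#17 t=23s (window 2): DENY
  req#18 t=24s (window 2): DENY
  req#19 t=24s (window 2): DENY
  req#20 t=24s (window 2): DENY
  req#21 t=24s (window 2): DENY
  req#22 t=25s (window 2): DENY
  req#23 t=25s (window 2): DENY

Allowed counts by window: 2 2

Answer: 2 2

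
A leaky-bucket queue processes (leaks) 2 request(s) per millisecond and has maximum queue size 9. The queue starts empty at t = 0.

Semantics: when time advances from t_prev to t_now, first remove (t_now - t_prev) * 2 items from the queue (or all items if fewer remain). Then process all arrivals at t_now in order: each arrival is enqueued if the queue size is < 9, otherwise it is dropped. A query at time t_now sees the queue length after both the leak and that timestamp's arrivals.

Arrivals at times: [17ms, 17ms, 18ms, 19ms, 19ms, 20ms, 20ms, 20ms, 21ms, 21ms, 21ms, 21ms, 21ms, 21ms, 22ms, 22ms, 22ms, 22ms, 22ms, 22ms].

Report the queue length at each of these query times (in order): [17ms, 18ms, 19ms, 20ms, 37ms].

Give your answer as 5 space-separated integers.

Answer: 2 1 2 3 0

Derivation:
Queue lengths at query times:
  query t=17ms: backlog = 2
  query t=18ms: backlog = 1
  query t=19ms: backlog = 2
  query t=20ms: backlog = 3
  query t=37ms: backlog = 0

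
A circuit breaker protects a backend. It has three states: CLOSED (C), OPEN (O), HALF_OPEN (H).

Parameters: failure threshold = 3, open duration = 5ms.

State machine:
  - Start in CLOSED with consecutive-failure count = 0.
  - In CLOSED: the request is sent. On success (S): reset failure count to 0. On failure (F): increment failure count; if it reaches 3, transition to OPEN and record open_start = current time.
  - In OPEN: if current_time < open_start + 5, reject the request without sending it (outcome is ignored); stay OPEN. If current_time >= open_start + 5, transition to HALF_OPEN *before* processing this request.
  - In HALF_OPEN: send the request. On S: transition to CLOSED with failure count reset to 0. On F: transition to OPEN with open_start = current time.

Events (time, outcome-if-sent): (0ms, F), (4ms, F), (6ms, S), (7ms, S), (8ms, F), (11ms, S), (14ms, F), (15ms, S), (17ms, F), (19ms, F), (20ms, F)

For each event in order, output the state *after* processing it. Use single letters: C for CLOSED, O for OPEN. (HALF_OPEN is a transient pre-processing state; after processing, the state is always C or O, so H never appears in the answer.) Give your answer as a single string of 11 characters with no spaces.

State after each event:
  event#1 t=0ms outcome=F: state=CLOSED
  event#2 t=4ms outcome=F: state=CLOSED
  event#3 t=6ms outcome=S: state=CLOSED
  event#4 t=7ms outcome=S: state=CLOSED
  event#5 t=8ms outcome=F: state=CLOSED
  event#6 t=11ms outcome=S: state=CLOSED
  event#7 t=14ms outcome=F: state=CLOSED
  event#8 t=15ms outcome=S: state=CLOSED
  event#9 t=17ms outcome=F: state=CLOSED
  event#10 t=19ms outcome=F: state=CLOSED
  event#11 t=20ms outcome=F: state=OPEN

Answer: CCCCCCCCCCO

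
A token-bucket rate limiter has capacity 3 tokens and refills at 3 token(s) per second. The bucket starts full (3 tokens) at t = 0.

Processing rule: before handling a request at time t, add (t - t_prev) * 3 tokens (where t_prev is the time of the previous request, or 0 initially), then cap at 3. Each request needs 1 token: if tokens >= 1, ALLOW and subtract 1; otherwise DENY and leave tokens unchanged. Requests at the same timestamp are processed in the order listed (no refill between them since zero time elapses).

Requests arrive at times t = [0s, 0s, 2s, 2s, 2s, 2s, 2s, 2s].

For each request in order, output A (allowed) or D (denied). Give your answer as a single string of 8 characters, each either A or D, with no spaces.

Simulating step by step:
  req#1 t=0s: ALLOW
  req#2 t=0s: ALLOW
  req#3 t=2s: ALLOW
  req#4 t=2s: ALLOW
  req#5 t=2s: ALLOW
  req#6 t=2s: DENY
  req#7 t=2s: DENY
  req#8 t=2s: DENY

Answer: AAAAADDD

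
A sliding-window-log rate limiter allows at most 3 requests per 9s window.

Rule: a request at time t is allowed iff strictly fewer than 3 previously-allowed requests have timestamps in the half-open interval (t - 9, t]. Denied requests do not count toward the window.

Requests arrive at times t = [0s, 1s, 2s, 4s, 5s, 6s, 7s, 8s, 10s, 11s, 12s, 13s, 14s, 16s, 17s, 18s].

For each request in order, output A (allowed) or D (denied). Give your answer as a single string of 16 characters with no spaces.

Tracking allowed requests in the window:
  req#1 t=0s: ALLOW
  req#2 t=1s: ALLOW
  req#3 t=2s: ALLOW
  req#4 t=4s: DENY
  req#5 t=5s: DENY
  req#6 t=6s: DENY
  req#7 t=7s: DENY
  req#8 t=8s: DENY
  req#9 t=10s: ALLOW
  req#10 t=11s: ALLOW
  req#11 t=12s: ALLOW
  req#12 t=13s: DENY
  req#13 t=14s: DENY
  req#14 t=16s: DENY
  req#15 t=17s: DENY
  req#16 t=18s: DENY

Answer: AAADDDDDAAADDDDD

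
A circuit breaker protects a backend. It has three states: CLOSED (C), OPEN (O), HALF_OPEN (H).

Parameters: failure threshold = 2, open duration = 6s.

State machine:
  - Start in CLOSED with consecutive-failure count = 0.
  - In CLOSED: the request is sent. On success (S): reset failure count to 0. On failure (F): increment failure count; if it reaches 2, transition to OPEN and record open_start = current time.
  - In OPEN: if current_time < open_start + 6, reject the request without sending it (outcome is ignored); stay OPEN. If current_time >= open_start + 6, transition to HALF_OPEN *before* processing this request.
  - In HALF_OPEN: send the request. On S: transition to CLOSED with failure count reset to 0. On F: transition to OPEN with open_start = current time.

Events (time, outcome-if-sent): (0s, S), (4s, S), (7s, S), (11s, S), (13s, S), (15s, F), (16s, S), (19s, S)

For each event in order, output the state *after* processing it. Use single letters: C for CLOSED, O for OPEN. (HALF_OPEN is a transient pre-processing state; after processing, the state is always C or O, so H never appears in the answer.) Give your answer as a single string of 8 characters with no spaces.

State after each event:
  event#1 t=0s outcome=S: state=CLOSED
  event#2 t=4s outcome=S: state=CLOSED
  event#3 t=7s outcome=S: state=CLOSED
  event#4 t=11s outcome=S: state=CLOSED
  event#5 t=13s outcome=S: state=CLOSED
  event#6 t=15s outcome=F: state=CLOSED
  event#7 t=16s outcome=S: state=CLOSED
  event#8 t=19s outcome=S: state=CLOSED

Answer: CCCCCCCC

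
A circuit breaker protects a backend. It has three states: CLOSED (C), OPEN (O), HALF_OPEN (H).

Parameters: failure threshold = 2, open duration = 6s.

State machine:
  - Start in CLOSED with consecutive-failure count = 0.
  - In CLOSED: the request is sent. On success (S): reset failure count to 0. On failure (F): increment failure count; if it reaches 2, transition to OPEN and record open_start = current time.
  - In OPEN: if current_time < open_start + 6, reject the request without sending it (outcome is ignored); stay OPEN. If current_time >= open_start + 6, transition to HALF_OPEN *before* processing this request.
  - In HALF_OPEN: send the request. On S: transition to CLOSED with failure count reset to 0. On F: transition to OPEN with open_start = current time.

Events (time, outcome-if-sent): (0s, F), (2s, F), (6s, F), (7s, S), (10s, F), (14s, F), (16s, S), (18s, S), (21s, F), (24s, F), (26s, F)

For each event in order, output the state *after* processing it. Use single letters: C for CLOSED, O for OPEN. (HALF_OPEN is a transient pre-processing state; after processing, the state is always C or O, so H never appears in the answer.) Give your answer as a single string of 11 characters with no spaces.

Answer: COOOOOCCCOO

Derivation:
State after each event:
  event#1 t=0s outcome=F: state=CLOSED
  event#2 t=2s outcome=F: state=OPEN
  event#3 t=6s outcome=F: state=OPEN
  event#4 t=7s outcome=S: state=OPEN
  event#5 t=10s outcome=F: state=OPEN
  event#6 t=14s outcome=F: state=OPEN
  event#7 t=16s outcome=S: state=CLOSED
  event#8 t=18s outcome=S: state=CLOSED
  event#9 t=21s outcome=F: state=CLOSED
  event#10 t=24s outcome=F: state=OPEN
  event#11 t=26s outcome=F: state=OPEN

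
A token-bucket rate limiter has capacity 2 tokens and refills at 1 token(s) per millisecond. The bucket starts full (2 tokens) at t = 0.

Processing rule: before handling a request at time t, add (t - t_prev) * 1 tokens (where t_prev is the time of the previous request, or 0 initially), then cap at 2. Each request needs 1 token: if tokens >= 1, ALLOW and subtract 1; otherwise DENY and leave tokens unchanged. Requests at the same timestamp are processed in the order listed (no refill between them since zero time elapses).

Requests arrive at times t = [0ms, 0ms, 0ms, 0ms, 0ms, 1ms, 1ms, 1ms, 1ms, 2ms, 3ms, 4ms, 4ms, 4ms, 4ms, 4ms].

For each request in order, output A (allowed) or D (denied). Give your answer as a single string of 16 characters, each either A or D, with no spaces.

Simulating step by step:
  req#1 t=0ms: ALLOW
  req#2 t=0ms: ALLOW
  req#3 t=0ms: DENY
  req#4 t=0ms: DENY
  req#5 t=0ms: DENY
  req#6 t=1ms: ALLOW
  req#7 t=1ms: DENY
  req#8 t=1ms: DENY
  req#9 t=1ms: DENY
  req#10 t=2ms: ALLOW
  req#11 t=3ms: ALLOW
  req#12 t=4ms: ALLOW
  req#13 t=4ms: DENY
  req#14 t=4ms: DENY
  req#15 t=4ms: DENY
  req#16 t=4ms: DENY

Answer: AADDDADDDAAADDDD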